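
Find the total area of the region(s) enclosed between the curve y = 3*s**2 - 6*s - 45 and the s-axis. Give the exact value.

The curve meets the s-axis where 3*s**2 - 6*s - 45 = 0, i.e. 3*(s - 5)*(s + 3) = 0, at s = -3, 5.
On [-3, 5] the curve lies below the axis; ∫[-3,5] (3*s**2 - 6*s - 45) ds = -256, giving area 256.

256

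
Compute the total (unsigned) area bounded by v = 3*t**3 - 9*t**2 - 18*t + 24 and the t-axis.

The curve meets the t-axis where 3*t**3 - 9*t**2 - 18*t + 24 = 0, i.e. 3*(t - 4)*(t - 1)*(t + 2) = 0, at t = -2, 1, 4.
On [-2, 1] the curve lies above the axis; ∫[-2,1] (3*t**3 - 9*t**2 - 18*t + 24) dt = 243/4, giving area 243/4.
On [1, 4] the curve lies below the axis; ∫[1,4] (3*t**3 - 9*t**2 - 18*t + 24) dt = -243/4, giving area 243/4.
Total area = 243/4 + 243/4 = 243/2.

243/2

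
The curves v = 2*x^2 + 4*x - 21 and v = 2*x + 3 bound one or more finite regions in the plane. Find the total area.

343/3

Set the curves equal: 2*x^2 + 4*x - 21 = 2*x + 3, so 2*x^2 + 2*x - 24 = 0, which factors as 2*(x - 3)*(x + 4) = 0. The curves meet at x = -4, 3.
On [-4, 3], v = 2*x + 3 is on top; that piece has area ∫[-4,3] (-(2*x^2 + 2*x - 24)) dx = 343/3.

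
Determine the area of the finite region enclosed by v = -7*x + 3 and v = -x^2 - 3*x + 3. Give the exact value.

Set the curves equal: -7*x + 3 = -x^2 - 3*x + 3, so x^2 - 4*x = 0, which factors as x*(x - 4) = 0. The curves meet at x = 0, 4.
On [0, 4], v = -x^2 - 3*x + 3 is on top; that piece has area ∫[0,4] (-(x^2 - 4*x)) dx = 32/3.

32/3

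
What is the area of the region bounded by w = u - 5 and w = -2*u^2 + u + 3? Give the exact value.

Set the curves equal: u - 5 = -2*u^2 + u + 3, so 2*u^2 - 8 = 0, which factors as 2*(u - 2)*(u + 2) = 0. The curves meet at u = -2, 2.
On [-2, 2], w = -2*u^2 + u + 3 is on top; that piece has area ∫[-2,2] (-(2*u^2 - 8)) du = 64/3.

64/3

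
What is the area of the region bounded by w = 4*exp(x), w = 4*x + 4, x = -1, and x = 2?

-18 - 4*exp(-1) + 4*exp(2)

On [-1, 2], (4*exp(x)) - (4*x + 4) = -4*x + 4*exp(x) - 4 is ≥ 0 throughout, so the area is a single integral of |-4*x + 4*exp(x) - 4|.
∫[-1,2] (-4*x + 4*exp(x) - 4) dx = -18 - 4*exp(-1) + 4*exp(2).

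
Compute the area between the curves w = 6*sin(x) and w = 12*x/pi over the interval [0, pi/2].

6 - 3*pi/2

On [0, pi/2], (6*sin(x)) - (12*x/pi) = -12*x/pi + 6*sin(x) is ≥ 0 throughout, so the area is a single integral of |-12*x/pi + 6*sin(x)|.
∫[0,pi/2] (-12*x/pi + 6*sin(x)) dx = 6 - 3*pi/2.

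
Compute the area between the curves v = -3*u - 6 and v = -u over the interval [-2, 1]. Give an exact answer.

15

On [-2, 1], (-3*u - 6) - (-u) = -2*u - 6 is ≤ 0 throughout, so the area is a single integral of |-2*u - 6|.
∫[-2,1] (-2*u - 6) du = -15; the area of that piece is 15.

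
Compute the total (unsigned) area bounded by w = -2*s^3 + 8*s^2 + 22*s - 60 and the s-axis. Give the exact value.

The curve meets the s-axis where -2*s^3 + 8*s^2 + 22*s - 60 = 0, i.e. -2*(s - 5)*(s - 2)*(s + 3) = 0, at s = -3, 2, 5.
On [-3, 2] the curve lies below the axis; ∫[-3,2] (-2*s^3 + 8*s^2 + 22*s - 60) ds = -1375/6, giving area 1375/6.
On [2, 5] the curve lies above the axis; ∫[2,5] (-2*s^3 + 8*s^2 + 22*s - 60) ds = 117/2, giving area 117/2.
Total area = 1375/6 + 117/2 = 863/3.

863/3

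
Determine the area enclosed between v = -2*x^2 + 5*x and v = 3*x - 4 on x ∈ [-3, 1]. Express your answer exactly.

24

The difference (-2*x^2 + 5*x) - (3*x - 4) = -2*x^2 + 2*x + 4 changes sign at x = -1 inside [-3, 1], so split the integral there.
∫[-3,-1] (-2*x^2 + 2*x + 4) dx = -52/3; the area of that piece is 52/3.
∫[-1,1] (-2*x^2 + 2*x + 4) dx = 20/3.
Total area = 52/3 + 20/3 = 24.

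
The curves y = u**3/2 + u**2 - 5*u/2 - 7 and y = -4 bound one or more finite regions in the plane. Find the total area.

Set the curves equal: u**3/2 + u**2 - 5*u/2 - 7 = -4, so u**3/2 + u**2 - 5*u/2 - 3 = 0, which factors as (u - 2)*(u + 1)*(u + 3)/2 = 0. The curves meet at u = -3, -1, 2.
On [-3, -1], y = u**3/2 + u**2 - 5*u/2 - 7 is on top; that piece has area ∫[-3,-1] (u**3/2 + u**2 - 5*u/2 - 3) du = 8/3.
On [-1, 2], y = -4 is on top; that piece has area ∫[-1,2] (-(u**3/2 + u**2 - 5*u/2 - 3)) du = 63/8.
Total enclosed area = 8/3 + 63/8 = 253/24.

253/24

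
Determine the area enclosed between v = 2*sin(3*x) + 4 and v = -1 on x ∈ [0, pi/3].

4/3 + 5*pi/3

On [0, pi/3], (2*sin(3*x) + 4) - (-1) = 2*sin(3*x) + 5 is ≥ 0 throughout, so the area is a single integral of |2*sin(3*x) + 5|.
∫[0,pi/3] (2*sin(3*x) + 5) dx = 4/3 + 5*pi/3.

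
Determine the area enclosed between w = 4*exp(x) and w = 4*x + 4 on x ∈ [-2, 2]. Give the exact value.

On [-2, 2], (4*exp(x)) - (4*x + 4) = -4*x + 4*exp(x) - 4 is ≥ 0 throughout, so the area is a single integral of |-4*x + 4*exp(x) - 4|.
∫[-2,2] (-4*x + 4*exp(x) - 4) dx = -16 - 4*exp(-2) + 4*exp(2).

-16 - 4*exp(-2) + 4*exp(2)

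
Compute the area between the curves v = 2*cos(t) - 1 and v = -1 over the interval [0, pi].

4

The difference (2*cos(t) - 1) - (-1) = 2*cos(t) changes sign at t = pi/2 inside [0, pi], so split the integral there.
∫[0,pi/2] (2*cos(t)) dt = 2.
∫[pi/2,pi] (2*cos(t)) dt = -2; the area of that piece is 2.
Total area = 2 + 2 = 4.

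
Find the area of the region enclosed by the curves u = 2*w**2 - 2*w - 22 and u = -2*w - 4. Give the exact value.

72

Both boundary curves give u as a function of w, so integrate with respect to w. Setting them equal: 2*w**2 - 18 = 0, i.e. 2*(w - 3)*(w + 3) = 0, so they meet at w = -3, 3.
For w in [-3, 3], u = 2*w**2 - 2*w - 22 is on the left; area = ∫[-3,3] (-(2*w**2 - 18)) dw = 72.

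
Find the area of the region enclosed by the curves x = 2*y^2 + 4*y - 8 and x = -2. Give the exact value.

Both boundary curves give x as a function of y, so integrate with respect to y. Setting them equal: 2*y^2 + 4*y - 6 = 0, i.e. 2*(y - 1)*(y + 3) = 0, so they meet at y = -3, 1.
For y in [-3, 1], x = 2*y^2 + 4*y - 8 is on the left; area = ∫[-3,1] (-(2*y^2 + 4*y - 6)) dy = 64/3.

64/3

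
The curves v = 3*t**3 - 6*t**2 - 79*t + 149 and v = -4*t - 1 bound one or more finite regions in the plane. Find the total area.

2459/2

Set the curves equal: 3*t**3 - 6*t**2 - 79*t + 149 = -4*t - 1, so 3*t**3 - 6*t**2 - 75*t + 150 = 0, which factors as 3*(t - 5)*(t - 2)*(t + 5) = 0. The curves meet at t = -5, 2, 5.
On [-5, 2], v = 3*t**3 - 6*t**2 - 79*t + 149 is on top; that piece has area ∫[-5,2] (3*t**3 - 6*t**2 - 75*t + 150) dt = 4459/4.
On [2, 5], v = -4*t - 1 is on top; that piece has area ∫[2,5] (-(3*t**3 - 6*t**2 - 75*t + 150)) dt = 459/4.
Total enclosed area = 4459/4 + 459/4 = 2459/2.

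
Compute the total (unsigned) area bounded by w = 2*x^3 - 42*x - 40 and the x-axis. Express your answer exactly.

999/2

The curve meets the x-axis where 2*x^3 - 42*x - 40 = 0, i.e. 2*(x - 5)*(x + 1)*(x + 4) = 0, at x = -4, -1, 5.
On [-4, -1] the curve lies above the axis; ∫[-4,-1] (2*x^3 - 42*x - 40) dx = 135/2, giving area 135/2.
On [-1, 5] the curve lies below the axis; ∫[-1,5] (2*x^3 - 42*x - 40) dx = -432, giving area 432.
Total area = 135/2 + 432 = 999/2.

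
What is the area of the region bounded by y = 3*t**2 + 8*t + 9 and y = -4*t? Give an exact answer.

Set the curves equal: 3*t**2 + 8*t + 9 = -4*t, so 3*t**2 + 12*t + 9 = 0, which factors as 3*(t + 1)*(t + 3) = 0. The curves meet at t = -3, -1.
On [-3, -1], y = -4*t is on top; that piece has area ∫[-3,-1] (-(3*t**2 + 12*t + 9)) dt = 4.

4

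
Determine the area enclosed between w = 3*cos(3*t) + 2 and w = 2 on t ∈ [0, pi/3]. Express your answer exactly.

2

The difference (3*cos(3*t) + 2) - (2) = 3*cos(3*t) changes sign at t = pi/6 inside [0, pi/3], so split the integral there.
∫[0,pi/6] (3*cos(3*t)) dt = 1.
∫[pi/6,pi/3] (3*cos(3*t)) dt = -1; the area of that piece is 1.
Total area = 1 + 1 = 2.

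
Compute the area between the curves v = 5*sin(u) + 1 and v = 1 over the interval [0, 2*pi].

20

The difference (5*sin(u) + 1) - (1) = 5*sin(u) changes sign at u = pi inside [0, 2*pi], so split the integral there.
∫[0,pi] (5*sin(u)) du = 10.
∫[pi,2*pi] (5*sin(u)) du = -10; the area of that piece is 10.
Total area = 10 + 10 = 20.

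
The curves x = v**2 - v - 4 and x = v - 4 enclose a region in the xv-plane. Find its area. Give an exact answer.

Both boundary curves give x as a function of v, so integrate with respect to v. Setting them equal: v**2 - 2*v = 0, i.e. v*(v - 2) = 0, so they meet at v = 0, 2.
For v in [0, 2], x = v**2 - v - 4 is on the left; area = ∫[0,2] (-(v**2 - 2*v)) dv = 4/3.

4/3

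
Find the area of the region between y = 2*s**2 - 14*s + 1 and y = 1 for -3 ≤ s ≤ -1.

On [-3, -1], (2*s**2 - 14*s + 1) - (1) = 2*s**2 - 14*s is ≥ 0 throughout, so the area is a single integral of |2*s**2 - 14*s|.
∫[-3,-1] (2*s**2 - 14*s) ds = 220/3.

220/3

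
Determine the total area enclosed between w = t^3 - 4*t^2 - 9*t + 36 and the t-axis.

1741/12

The curve meets the t-axis where t^3 - 4*t^2 - 9*t + 36 = 0, i.e. (t - 4)*(t - 3)*(t + 3) = 0, at t = -3, 3, 4.
On [-3, 3] the curve lies above the axis; ∫[-3,3] (t^3 - 4*t^2 - 9*t + 36) dt = 144, giving area 144.
On [3, 4] the curve lies below the axis; ∫[3,4] (t^3 - 4*t^2 - 9*t + 36) dt = -13/12, giving area 13/12.
Total area = 144 + 13/12 = 1741/12.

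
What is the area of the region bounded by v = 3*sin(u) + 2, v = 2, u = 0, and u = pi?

On [0, pi], (3*sin(u) + 2) - (2) = 3*sin(u) is ≥ 0 throughout, so the area is a single integral of |3*sin(u)|.
∫[0,pi] (3*sin(u)) du = 6.

6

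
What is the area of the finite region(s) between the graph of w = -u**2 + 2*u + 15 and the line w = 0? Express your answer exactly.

256/3

The curve meets the u-axis where -u**2 + 2*u + 15 = 0, i.e. -(u - 5)*(u + 3) = 0, at u = -3, 5.
On [-3, 5] the curve lies above the axis; ∫[-3,5] (-u**2 + 2*u + 15) du = 256/3, giving area 256/3.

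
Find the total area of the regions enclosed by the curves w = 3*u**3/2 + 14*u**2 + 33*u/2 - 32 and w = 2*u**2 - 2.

443/4

Set the curves equal: 3*u**3/2 + 14*u**2 + 33*u/2 - 32 = 2*u**2 - 2, so 3*u**3/2 + 12*u**2 + 33*u/2 - 30 = 0, which factors as 3*(u - 1)*(u + 4)*(u + 5)/2 = 0. The curves meet at u = -5, -4, 1.
On [-5, -4], w = 3*u**3/2 + 14*u**2 + 33*u/2 - 32 is on top; that piece has area ∫[-5,-4] (3*u**3/2 + 12*u**2 + 33*u/2 - 30) du = 11/8.
On [-4, 1], w = 2*u**2 - 2 is on top; that piece has area ∫[-4,1] (-(3*u**3/2 + 12*u**2 + 33*u/2 - 30)) du = 875/8.
Total enclosed area = 11/8 + 875/8 = 443/4.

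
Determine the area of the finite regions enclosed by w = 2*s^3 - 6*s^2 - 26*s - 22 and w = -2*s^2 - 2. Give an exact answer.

Set the curves equal: 2*s^3 - 6*s^2 - 26*s - 22 = -2*s^2 - 2, so 2*s^3 - 4*s^2 - 26*s - 20 = 0, which factors as 2*(s - 5)*(s + 1)*(s + 2) = 0. The curves meet at s = -2, -1, 5.
On [-2, -1], w = 2*s^3 - 6*s^2 - 26*s - 22 is on top; that piece has area ∫[-2,-1] (2*s^3 - 4*s^2 - 26*s - 20) ds = 13/6.
On [-1, 5], w = -2*s^2 - 2 is on top; that piece has area ∫[-1,5] (-(2*s^3 - 4*s^2 - 26*s - 20)) ds = 288.
Total enclosed area = 13/6 + 288 = 1741/6.

1741/6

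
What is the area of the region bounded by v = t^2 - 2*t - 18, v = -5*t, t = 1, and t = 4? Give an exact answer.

The difference (t^2 - 2*t - 18) - (-5*t) = t^2 + 3*t - 18 changes sign at t = 3 inside [1, 4], so split the integral there.
∫[1,3] (t^2 + 3*t - 18) dt = -46/3; the area of that piece is 46/3.
∫[3,4] (t^2 + 3*t - 18) dt = 29/6.
Total area = 46/3 + 29/6 = 121/6.

121/6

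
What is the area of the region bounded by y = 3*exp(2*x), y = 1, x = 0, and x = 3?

-9/2 + 3*exp(6)/2

On [0, 3], (3*exp(2*x)) - (1) = 3*exp(2*x) - 1 is ≥ 0 throughout, so the area is a single integral of |3*exp(2*x) - 1|.
∫[0,3] (3*exp(2*x) - 1) dx = -9/2 + 3*exp(6)/2.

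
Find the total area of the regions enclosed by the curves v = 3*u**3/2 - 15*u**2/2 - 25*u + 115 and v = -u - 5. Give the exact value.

5137/8

Set the curves equal: 3*u**3/2 - 15*u**2/2 - 25*u + 115 = -u - 5, so 3*u**3/2 - 15*u**2/2 - 24*u + 120 = 0, which factors as 3*(u - 5)*(u - 4)*(u + 4)/2 = 0. The curves meet at u = -4, 4, 5.
On [-4, 4], v = 3*u**3/2 - 15*u**2/2 - 25*u + 115 is on top; that piece has area ∫[-4,4] (3*u**3/2 - 15*u**2/2 - 24*u + 120) du = 640.
On [4, 5], v = -u - 5 is on top; that piece has area ∫[4,5] (-(3*u**3/2 - 15*u**2/2 - 24*u + 120)) du = 17/8.
Total enclosed area = 640 + 17/8 = 5137/8.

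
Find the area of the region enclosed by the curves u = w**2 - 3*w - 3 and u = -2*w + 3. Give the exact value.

Both boundary curves give u as a function of w, so integrate with respect to w. Setting them equal: w**2 - w - 6 = 0, i.e. (w - 3)*(w + 2) = 0, so they meet at w = -2, 3.
For w in [-2, 3], u = w**2 - 3*w - 3 is on the left; area = ∫[-2,3] (-(w**2 - w - 6)) dw = 125/6.

125/6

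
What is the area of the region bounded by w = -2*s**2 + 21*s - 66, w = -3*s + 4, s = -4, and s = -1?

432

On [-4, -1], (-2*s**2 + 21*s - 66) - (-3*s + 4) = -2*s**2 + 24*s - 70 is ≤ 0 throughout, so the area is a single integral of |-2*s**2 + 24*s - 70|.
∫[-4,-1] (-2*s**2 + 24*s - 70) ds = -432; the area of that piece is 432.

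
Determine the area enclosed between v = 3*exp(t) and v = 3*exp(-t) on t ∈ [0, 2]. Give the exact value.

On [0, 2], (3*exp(t)) - (3*exp(-t)) = 3*exp(t) - 3*exp(-t) is ≥ 0 throughout, so the area is a single integral of |3*exp(t) - 3*exp(-t)|.
∫[0,2] (3*exp(t) - 3*exp(-t)) dt = -6 + 3*exp(-2) + 3*exp(2).

-6 + 3*exp(-2) + 3*exp(2)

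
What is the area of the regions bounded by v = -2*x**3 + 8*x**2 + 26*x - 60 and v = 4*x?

Set the curves equal: -2*x**3 + 8*x**2 + 26*x - 60 = 4*x, so -2*x**3 + 8*x**2 + 22*x - 60 = 0, which factors as -2*(x - 5)*(x - 2)*(x + 3) = 0. The curves meet at x = -3, 2, 5.
On [-3, 2], v = 4*x is on top; that piece has area ∫[-3,2] (-(-2*x**3 + 8*x**2 + 22*x - 60)) dx = 1375/6.
On [2, 5], v = -2*x**3 + 8*x**2 + 26*x - 60 is on top; that piece has area ∫[2,5] (-2*x**3 + 8*x**2 + 22*x - 60) dx = 117/2.
Total enclosed area = 1375/6 + 117/2 = 863/3.

863/3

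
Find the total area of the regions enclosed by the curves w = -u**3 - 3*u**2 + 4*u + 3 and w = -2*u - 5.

Set the curves equal: -u**3 - 3*u**2 + 4*u + 3 = -2*u - 5, so -u**3 - 3*u**2 + 6*u + 8 = 0, which factors as -(u - 2)*(u + 1)*(u + 4) = 0. The curves meet at u = -4, -1, 2.
On [-4, -1], w = -2*u - 5 is on top; that piece has area ∫[-4,-1] (-(-u**3 - 3*u**2 + 6*u + 8)) du = 81/4.
On [-1, 2], w = -u**3 - 3*u**2 + 4*u + 3 is on top; that piece has area ∫[-1,2] (-u**3 - 3*u**2 + 6*u + 8) du = 81/4.
Total enclosed area = 81/4 + 81/4 = 81/2.

81/2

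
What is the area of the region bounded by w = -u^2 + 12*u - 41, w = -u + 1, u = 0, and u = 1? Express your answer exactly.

On [0, 1], (-u^2 + 12*u - 41) - (-u + 1) = -u^2 + 13*u - 42 is ≤ 0 throughout, so the area is a single integral of |-u^2 + 13*u - 42|.
∫[0,1] (-u^2 + 13*u - 42) du = -215/6; the area of that piece is 215/6.

215/6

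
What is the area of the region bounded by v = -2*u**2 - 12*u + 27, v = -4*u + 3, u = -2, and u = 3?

94

The difference (-2*u**2 - 12*u + 27) - (-4*u + 3) = -2*u**2 - 8*u + 24 changes sign at u = 2 inside [-2, 3], so split the integral there.
∫[-2,2] (-2*u**2 - 8*u + 24) du = 256/3.
∫[2,3] (-2*u**2 - 8*u + 24) du = -26/3; the area of that piece is 26/3.
Total area = 256/3 + 26/3 = 94.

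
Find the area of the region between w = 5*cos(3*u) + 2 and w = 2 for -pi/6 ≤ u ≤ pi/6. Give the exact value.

On [-pi/6, pi/6], (5*cos(3*u) + 2) - (2) = 5*cos(3*u) is ≥ 0 throughout, so the area is a single integral of |5*cos(3*u)|.
∫[-pi/6,pi/6] (5*cos(3*u)) du = 10/3.

10/3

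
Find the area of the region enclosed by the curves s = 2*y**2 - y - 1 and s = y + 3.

9

Both boundary curves give s as a function of y, so integrate with respect to y. Setting them equal: 2*y**2 - 2*y - 4 = 0, i.e. 2*(y - 2)*(y + 1) = 0, so they meet at y = -1, 2.
For y in [-1, 2], s = 2*y**2 - y - 1 is on the left; area = ∫[-1,2] (-(2*y**2 - 2*y - 4)) dy = 9.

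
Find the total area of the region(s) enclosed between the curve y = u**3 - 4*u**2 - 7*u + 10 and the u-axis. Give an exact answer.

937/12

The curve meets the u-axis where u**3 - 4*u**2 - 7*u + 10 = 0, i.e. (u - 5)*(u - 1)*(u + 2) = 0, at u = -2, 1, 5.
On [-2, 1] the curve lies above the axis; ∫[-2,1] (u**3 - 4*u**2 - 7*u + 10) du = 99/4, giving area 99/4.
On [1, 5] the curve lies below the axis; ∫[1,5] (u**3 - 4*u**2 - 7*u + 10) du = -160/3, giving area 160/3.
Total area = 99/4 + 160/3 = 937/12.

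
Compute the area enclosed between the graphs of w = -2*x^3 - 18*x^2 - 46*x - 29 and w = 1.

16

Set the curves equal: -2*x^3 - 18*x^2 - 46*x - 29 = 1, so -2*x^3 - 18*x^2 - 46*x - 30 = 0, which factors as -2*(x + 1)*(x + 3)*(x + 5) = 0. The curves meet at x = -5, -3, -1.
On [-5, -3], w = 1 is on top; that piece has area ∫[-5,-3] (-(-2*x^3 - 18*x^2 - 46*x - 30)) dx = 8.
On [-3, -1], w = -2*x^3 - 18*x^2 - 46*x - 29 is on top; that piece has area ∫[-3,-1] (-2*x^3 - 18*x^2 - 46*x - 30) dx = 8.
Total enclosed area = 8 + 8 = 16.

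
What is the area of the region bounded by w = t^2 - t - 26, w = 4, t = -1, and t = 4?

On [-1, 4], (t^2 - t - 26) - (4) = t^2 - t - 30 is ≤ 0 throughout, so the area is a single integral of |t^2 - t - 30|.
∫[-1,4] (t^2 - t - 30) dt = -815/6; the area of that piece is 815/6.

815/6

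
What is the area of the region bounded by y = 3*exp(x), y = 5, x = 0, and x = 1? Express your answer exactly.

The difference (3*exp(x)) - (5) = 3*exp(x) - 5 changes sign at x = log(5/3) inside [0, 1], so split the integral there.
∫[0,log(5/3)] (3*exp(x) - 5) dx = log(243/3125) + 2; the area of that piece is -2 + log(3125/243).
∫[log(5/3),1] (3*exp(x) - 5) dx = -10 - 5*log(3) + 5*log(5) + 3*exp(1).
Total area = (-2 + log(3125/243)) + (-10 - 5*log(3) + 5*log(5) + 3*exp(1)) = -12 - 10*log(3) + 3*exp(1) + 10*log(5).

-12 - 10*log(3) + 3*exp(1) + 10*log(5)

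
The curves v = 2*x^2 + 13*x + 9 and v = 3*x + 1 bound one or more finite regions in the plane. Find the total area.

9

Set the curves equal: 2*x^2 + 13*x + 9 = 3*x + 1, so 2*x^2 + 10*x + 8 = 0, which factors as 2*(x + 1)*(x + 4) = 0. The curves meet at x = -4, -1.
On [-4, -1], v = 3*x + 1 is on top; that piece has area ∫[-4,-1] (-(2*x^2 + 10*x + 8)) dx = 9.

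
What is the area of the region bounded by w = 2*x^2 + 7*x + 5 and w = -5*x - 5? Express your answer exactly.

64/3

Set the curves equal: 2*x^2 + 7*x + 5 = -5*x - 5, so 2*x^2 + 12*x + 10 = 0, which factors as 2*(x + 1)*(x + 5) = 0. The curves meet at x = -5, -1.
On [-5, -1], w = -5*x - 5 is on top; that piece has area ∫[-5,-1] (-(2*x^2 + 12*x + 10)) dx = 64/3.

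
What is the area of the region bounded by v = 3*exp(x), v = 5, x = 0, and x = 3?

The difference (3*exp(x)) - (5) = 3*exp(x) - 5 changes sign at x = log(5/3) inside [0, 3], so split the integral there.
∫[0,log(5/3)] (3*exp(x) - 5) dx = log(243/3125) + 2; the area of that piece is -2 + log(3125/243).
∫[log(5/3),3] (3*exp(x) - 5) dx = -20 - 5*log(3) + 5*log(5) + 3*exp(3).
Total area = (-2 + log(3125/243)) + (-20 - 5*log(3) + 5*log(5) + 3*exp(3)) = -22 - 10*log(3) + 10*log(5) + 3*exp(3).

-22 - 10*log(3) + 10*log(5) + 3*exp(3)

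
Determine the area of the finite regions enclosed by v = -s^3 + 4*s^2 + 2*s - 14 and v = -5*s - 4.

937/12

Set the curves equal: -s^3 + 4*s^2 + 2*s - 14 = -5*s - 4, so -s^3 + 4*s^2 + 7*s - 10 = 0, which factors as -(s - 5)*(s - 1)*(s + 2) = 0. The curves meet at s = -2, 1, 5.
On [-2, 1], v = -5*s - 4 is on top; that piece has area ∫[-2,1] (-(-s^3 + 4*s^2 + 7*s - 10)) ds = 99/4.
On [1, 5], v = -s^3 + 4*s^2 + 2*s - 14 is on top; that piece has area ∫[1,5] (-s^3 + 4*s^2 + 7*s - 10) ds = 160/3.
Total enclosed area = 99/4 + 160/3 = 937/12.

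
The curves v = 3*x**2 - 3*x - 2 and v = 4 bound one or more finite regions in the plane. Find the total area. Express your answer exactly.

Set the curves equal: 3*x**2 - 3*x - 2 = 4, so 3*x**2 - 3*x - 6 = 0, which factors as 3*(x - 2)*(x + 1) = 0. The curves meet at x = -1, 2.
On [-1, 2], v = 4 is on top; that piece has area ∫[-1,2] (-(3*x**2 - 3*x - 6)) dx = 27/2.

27/2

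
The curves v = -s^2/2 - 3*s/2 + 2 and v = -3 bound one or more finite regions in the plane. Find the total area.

Set the curves equal: -s^2/2 - 3*s/2 + 2 = -3, so -s^2/2 - 3*s/2 + 5 = 0, which factors as -(s - 2)*(s + 5)/2 = 0. The curves meet at s = -5, 2.
On [-5, 2], v = -s^2/2 - 3*s/2 + 2 is on top; that piece has area ∫[-5,2] (-s^2/2 - 3*s/2 + 5) ds = 343/12.

343/12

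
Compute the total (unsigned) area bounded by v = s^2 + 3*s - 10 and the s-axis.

343/6

The curve meets the s-axis where s^2 + 3*s - 10 = 0, i.e. (s - 2)*(s + 5) = 0, at s = -5, 2.
On [-5, 2] the curve lies below the axis; ∫[-5,2] (s^2 + 3*s - 10) ds = -343/6, giving area 343/6.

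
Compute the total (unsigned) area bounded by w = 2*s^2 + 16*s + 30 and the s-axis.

8/3

The curve meets the s-axis where 2*s^2 + 16*s + 30 = 0, i.e. 2*(s + 3)*(s + 5) = 0, at s = -5, -3.
On [-5, -3] the curve lies below the axis; ∫[-5,-3] (2*s^2 + 16*s + 30) ds = -8/3, giving area 8/3.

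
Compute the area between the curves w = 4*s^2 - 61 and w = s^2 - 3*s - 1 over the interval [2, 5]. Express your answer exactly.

121/2

The difference (4*s^2 - 61) - (s^2 - 3*s - 1) = 3*s^2 + 3*s - 60 changes sign at s = 4 inside [2, 5], so split the integral there.
∫[2,4] (3*s^2 + 3*s - 60) ds = -46; the area of that piece is 46.
∫[4,5] (3*s^2 + 3*s - 60) ds = 29/2.
Total area = 46 + 29/2 = 121/2.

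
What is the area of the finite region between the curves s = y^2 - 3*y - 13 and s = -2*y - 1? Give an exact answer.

Both boundary curves give s as a function of y, so integrate with respect to y. Setting them equal: y^2 - y - 12 = 0, i.e. (y - 4)*(y + 3) = 0, so they meet at y = -3, 4.
For y in [-3, 4], s = y^2 - 3*y - 13 is on the left; area = ∫[-3,4] (-(y^2 - y - 12)) dy = 343/6.

343/6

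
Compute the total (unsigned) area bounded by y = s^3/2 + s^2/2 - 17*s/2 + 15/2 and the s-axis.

284/3

The curve meets the s-axis where s^3/2 + s^2/2 - 17*s/2 + 15/2 = 0, i.e. (s - 3)*(s - 1)*(s + 5)/2 = 0, at s = -5, 1, 3.
On [-5, 1] the curve lies above the axis; ∫[-5,1] (s^3/2 + s^2/2 - 17*s/2 + 15/2) ds = 90, giving area 90.
On [1, 3] the curve lies below the axis; ∫[1,3] (s^3/2 + s^2/2 - 17*s/2 + 15/2) ds = -14/3, giving area 14/3.
Total area = 90 + 14/3 = 284/3.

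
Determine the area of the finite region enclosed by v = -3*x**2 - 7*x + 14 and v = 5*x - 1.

Set the curves equal: -3*x**2 - 7*x + 14 = 5*x - 1, so -3*x**2 - 12*x + 15 = 0, which factors as -3*(x - 1)*(x + 5) = 0. The curves meet at x = -5, 1.
On [-5, 1], v = -3*x**2 - 7*x + 14 is on top; that piece has area ∫[-5,1] (-3*x**2 - 12*x + 15) dx = 108.

108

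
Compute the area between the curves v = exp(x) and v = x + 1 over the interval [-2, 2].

On [-2, 2], (exp(x)) - (x + 1) = -x + exp(x) - 1 is ≥ 0 throughout, so the area is a single integral of |-x + exp(x) - 1|.
∫[-2,2] (-x + exp(x) - 1) dx = -4 - exp(-2) + exp(2).

-4 - exp(-2) + exp(2)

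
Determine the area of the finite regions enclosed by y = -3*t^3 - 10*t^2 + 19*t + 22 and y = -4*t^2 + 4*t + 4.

Set the curves equal: -3*t^3 - 10*t^2 + 19*t + 22 = -4*t^2 + 4*t + 4, so -3*t^3 - 6*t^2 + 15*t + 18 = 0, which factors as -3*(t - 2)*(t + 1)*(t + 3) = 0. The curves meet at t = -3, -1, 2.
On [-3, -1], y = -4*t^2 + 4*t + 4 is on top; that piece has area ∫[-3,-1] (-(-3*t^3 - 6*t^2 + 15*t + 18)) dt = 16.
On [-1, 2], y = -3*t^3 - 10*t^2 + 19*t + 22 is on top; that piece has area ∫[-1,2] (-3*t^3 - 6*t^2 + 15*t + 18) dt = 189/4.
Total enclosed area = 16 + 189/4 = 253/4.

253/4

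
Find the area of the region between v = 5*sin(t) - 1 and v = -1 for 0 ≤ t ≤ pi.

10

On [0, pi], (5*sin(t) - 1) - (-1) = 5*sin(t) is ≥ 0 throughout, so the area is a single integral of |5*sin(t)|.
∫[0,pi] (5*sin(t)) dt = 10.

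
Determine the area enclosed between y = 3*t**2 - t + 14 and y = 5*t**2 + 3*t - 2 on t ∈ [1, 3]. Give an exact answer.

The difference (3*t**2 - t + 14) - (5*t**2 + 3*t - 2) = -2*t**2 - 4*t + 16 changes sign at t = 2 inside [1, 3], so split the integral there.
∫[1,2] (-2*t**2 - 4*t + 16) dt = 16/3.
∫[2,3] (-2*t**2 - 4*t + 16) dt = -20/3; the area of that piece is 20/3.
Total area = 16/3 + 20/3 = 12.

12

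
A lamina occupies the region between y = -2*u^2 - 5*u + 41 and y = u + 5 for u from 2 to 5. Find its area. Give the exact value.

The difference (-2*u^2 - 5*u + 41) - (u + 5) = -2*u^2 - 6*u + 36 changes sign at u = 3 inside [2, 5], so split the integral there.
∫[2,3] (-2*u^2 - 6*u + 36) du = 25/3.
∫[3,5] (-2*u^2 - 6*u + 36) du = -124/3; the area of that piece is 124/3.
Total area = 25/3 + 124/3 = 149/3.

149/3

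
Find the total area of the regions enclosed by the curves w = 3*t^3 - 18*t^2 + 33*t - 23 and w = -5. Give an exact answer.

3/2

Set the curves equal: 3*t^3 - 18*t^2 + 33*t - 23 = -5, so 3*t^3 - 18*t^2 + 33*t - 18 = 0, which factors as 3*(t - 3)*(t - 2)*(t - 1) = 0. The curves meet at t = 1, 2, 3.
On [1, 2], w = 3*t^3 - 18*t^2 + 33*t - 23 is on top; that piece has area ∫[1,2] (3*t^3 - 18*t^2 + 33*t - 18) dt = 3/4.
On [2, 3], w = -5 is on top; that piece has area ∫[2,3] (-(3*t^3 - 18*t^2 + 33*t - 18)) dt = 3/4.
Total enclosed area = 3/4 + 3/4 = 3/2.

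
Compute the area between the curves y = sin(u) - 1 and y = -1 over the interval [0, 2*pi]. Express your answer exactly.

4

The difference (sin(u) - 1) - (-1) = sin(u) changes sign at u = pi inside [0, 2*pi], so split the integral there.
∫[0,pi] (sin(u)) du = 2.
∫[pi,2*pi] (sin(u)) du = -2; the area of that piece is 2.
Total area = 2 + 2 = 4.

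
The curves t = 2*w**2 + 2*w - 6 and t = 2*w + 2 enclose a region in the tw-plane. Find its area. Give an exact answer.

Both boundary curves give t as a function of w, so integrate with respect to w. Setting them equal: 2*w**2 - 8 = 0, i.e. 2*(w - 2)*(w + 2) = 0, so they meet at w = -2, 2.
For w in [-2, 2], t = 2*w**2 + 2*w - 6 is on the left; area = ∫[-2,2] (-(2*w**2 - 8)) dw = 64/3.

64/3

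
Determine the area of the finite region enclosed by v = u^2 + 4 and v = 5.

4/3

Set the curves equal: u^2 + 4 = 5, so u^2 - 1 = 0, which factors as (u - 1)*(u + 1) = 0. The curves meet at u = -1, 1.
On [-1, 1], v = 5 is on top; that piece has area ∫[-1,1] (-(u^2 - 1)) du = 4/3.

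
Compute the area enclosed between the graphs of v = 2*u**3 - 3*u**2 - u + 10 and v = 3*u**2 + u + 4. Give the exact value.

16

Set the curves equal: 2*u**3 - 3*u**2 - u + 10 = 3*u**2 + u + 4, so 2*u**3 - 6*u**2 - 2*u + 6 = 0, which factors as 2*(u - 3)*(u - 1)*(u + 1) = 0. The curves meet at u = -1, 1, 3.
On [-1, 1], v = 2*u**3 - 3*u**2 - u + 10 is on top; that piece has area ∫[-1,1] (2*u**3 - 6*u**2 - 2*u + 6) du = 8.
On [1, 3], v = 3*u**2 + u + 4 is on top; that piece has area ∫[1,3] (-(2*u**3 - 6*u**2 - 2*u + 6)) du = 8.
Total enclosed area = 8 + 8 = 16.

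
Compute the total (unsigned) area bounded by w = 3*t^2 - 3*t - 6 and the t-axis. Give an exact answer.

The curve meets the t-axis where 3*t^2 - 3*t - 6 = 0, i.e. 3*(t - 2)*(t + 1) = 0, at t = -1, 2.
On [-1, 2] the curve lies below the axis; ∫[-1,2] (3*t^2 - 3*t - 6) dt = -27/2, giving area 27/2.

27/2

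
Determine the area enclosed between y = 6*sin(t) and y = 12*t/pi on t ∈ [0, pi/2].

On [0, pi/2], (6*sin(t)) - (12*t/pi) = -12*t/pi + 6*sin(t) is ≥ 0 throughout, so the area is a single integral of |-12*t/pi + 6*sin(t)|.
∫[0,pi/2] (-12*t/pi + 6*sin(t)) dt = 6 - 3*pi/2.

6 - 3*pi/2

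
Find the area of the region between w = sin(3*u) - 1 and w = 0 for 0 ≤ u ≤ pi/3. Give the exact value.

-2/3 + pi/3

On [0, pi/3], (sin(3*u) - 1) - (0) = sin(3*u) - 1 is ≤ 0 throughout, so the area is a single integral of |sin(3*u) - 1|.
∫[0,pi/3] (sin(3*u) - 1) du = 2/3 - pi/3; the area of that piece is -2/3 + pi/3.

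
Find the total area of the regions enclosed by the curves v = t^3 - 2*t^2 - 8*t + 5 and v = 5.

148/3

Set the curves equal: t^3 - 2*t^2 - 8*t + 5 = 5, so t^3 - 2*t^2 - 8*t = 0, which factors as t*(t - 4)*(t + 2) = 0. The curves meet at t = -2, 0, 4.
On [-2, 0], v = t^3 - 2*t^2 - 8*t + 5 is on top; that piece has area ∫[-2,0] (t^3 - 2*t^2 - 8*t) dt = 20/3.
On [0, 4], v = 5 is on top; that piece has area ∫[0,4] (-(t^3 - 2*t^2 - 8*t)) dt = 128/3.
Total enclosed area = 20/3 + 128/3 = 148/3.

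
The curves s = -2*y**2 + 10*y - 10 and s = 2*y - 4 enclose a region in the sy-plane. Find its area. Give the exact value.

8/3

Both boundary curves give s as a function of y, so integrate with respect to y. Setting them equal: -2*y**2 + 8*y - 6 = 0, i.e. -2*(y - 3)*(y - 1) = 0, so they meet at y = 1, 3.
For y in [1, 3], s = -2*y**2 + 10*y - 10 is on the right; area = ∫[1,3] (-2*y**2 + 8*y - 6) dy = 8/3.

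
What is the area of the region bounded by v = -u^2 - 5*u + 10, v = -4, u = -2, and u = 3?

111/2

The difference (-u^2 - 5*u + 10) - (-4) = -u^2 - 5*u + 14 changes sign at u = 2 inside [-2, 3], so split the integral there.
∫[-2,2] (-u^2 - 5*u + 14) du = 152/3.
∫[2,3] (-u^2 - 5*u + 14) du = -29/6; the area of that piece is 29/6.
Total area = 152/3 + 29/6 = 111/2.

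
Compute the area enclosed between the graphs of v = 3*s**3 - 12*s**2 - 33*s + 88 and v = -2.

Set the curves equal: 3*s**3 - 12*s**2 - 33*s + 88 = -2, so 3*s**3 - 12*s**2 - 33*s + 90 = 0, which factors as 3*(s - 5)*(s - 2)*(s + 3) = 0. The curves meet at s = -3, 2, 5.
On [-3, 2], v = 3*s**3 - 12*s**2 - 33*s + 88 is on top; that piece has area ∫[-3,2] (3*s**3 - 12*s**2 - 33*s + 90) ds = 1375/4.
On [2, 5], v = -2 is on top; that piece has area ∫[2,5] (-(3*s**3 - 12*s**2 - 33*s + 90)) ds = 351/4.
Total enclosed area = 1375/4 + 351/4 = 863/2.

863/2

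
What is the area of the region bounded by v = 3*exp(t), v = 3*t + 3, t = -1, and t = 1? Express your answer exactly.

On [-1, 1], (3*exp(t)) - (3*t + 3) = -3*t + 3*exp(t) - 3 is ≥ 0 throughout, so the area is a single integral of |-3*t + 3*exp(t) - 3|.
∫[-1,1] (-3*t + 3*exp(t) - 3) dt = -6 - 3*exp(-1) + 3*exp(1).

-6 - 3*exp(-1) + 3*exp(1)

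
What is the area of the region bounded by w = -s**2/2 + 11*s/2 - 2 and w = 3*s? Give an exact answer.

Set the curves equal: -s**2/2 + 11*s/2 - 2 = 3*s, so -s**2/2 + 5*s/2 - 2 = 0, which factors as -(s - 4)*(s - 1)/2 = 0. The curves meet at s = 1, 4.
On [1, 4], w = -s**2/2 + 11*s/2 - 2 is on top; that piece has area ∫[1,4] (-s**2/2 + 5*s/2 - 2) ds = 9/4.

9/4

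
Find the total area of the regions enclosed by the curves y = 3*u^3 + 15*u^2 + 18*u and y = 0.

Set the curves equal: 3*u^3 + 15*u^2 + 18*u = 0, so 3*u^3 + 15*u^2 + 18*u = 0, which factors as 3*u*(u + 2)*(u + 3) = 0. The curves meet at u = -3, -2, 0.
On [-3, -2], y = 3*u^3 + 15*u^2 + 18*u is on top; that piece has area ∫[-3,-2] (3*u^3 + 15*u^2 + 18*u) du = 5/4.
On [-2, 0], y = 0 is on top; that piece has area ∫[-2,0] (-(3*u^3 + 15*u^2 + 18*u)) du = 8.
Total enclosed area = 5/4 + 8 = 37/4.

37/4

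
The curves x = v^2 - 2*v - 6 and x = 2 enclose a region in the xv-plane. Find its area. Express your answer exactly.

36

Both boundary curves give x as a function of v, so integrate with respect to v. Setting them equal: v^2 - 2*v - 8 = 0, i.e. (v - 4)*(v + 2) = 0, so they meet at v = -2, 4.
For v in [-2, 4], x = v^2 - 2*v - 6 is on the left; area = ∫[-2,4] (-(v^2 - 2*v - 8)) dv = 36.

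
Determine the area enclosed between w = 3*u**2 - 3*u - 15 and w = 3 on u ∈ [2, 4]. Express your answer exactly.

15

The difference (3*u**2 - 3*u - 15) - (3) = 3*u**2 - 3*u - 18 changes sign at u = 3 inside [2, 4], so split the integral there.
∫[2,3] (3*u**2 - 3*u - 18) du = -13/2; the area of that piece is 13/2.
∫[3,4] (3*u**2 - 3*u - 18) du = 17/2.
Total area = 13/2 + 17/2 = 15.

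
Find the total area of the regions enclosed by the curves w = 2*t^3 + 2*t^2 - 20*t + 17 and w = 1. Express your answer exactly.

Set the curves equal: 2*t^3 + 2*t^2 - 20*t + 17 = 1, so 2*t^3 + 2*t^2 - 20*t + 16 = 0, which factors as 2*(t - 2)*(t - 1)*(t + 4) = 0. The curves meet at t = -4, 1, 2.
On [-4, 1], w = 2*t^3 + 2*t^2 - 20*t + 17 is on top; that piece has area ∫[-4,1] (2*t^3 + 2*t^2 - 20*t + 16) dt = 875/6.
On [1, 2], w = 1 is on top; that piece has area ∫[1,2] (-(2*t^3 + 2*t^2 - 20*t + 16)) dt = 11/6.
Total enclosed area = 875/6 + 11/6 = 443/3.

443/3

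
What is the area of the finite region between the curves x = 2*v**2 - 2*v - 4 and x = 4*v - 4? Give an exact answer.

Both boundary curves give x as a function of v, so integrate with respect to v. Setting them equal: 2*v**2 - 6*v = 0, i.e. 2*v*(v - 3) = 0, so they meet at v = 0, 3.
For v in [0, 3], x = 2*v**2 - 2*v - 4 is on the left; area = ∫[0,3] (-(2*v**2 - 6*v)) dv = 9.

9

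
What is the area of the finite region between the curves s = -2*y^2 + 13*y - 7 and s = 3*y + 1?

9

Both boundary curves give s as a function of y, so integrate with respect to y. Setting them equal: -2*y^2 + 10*y - 8 = 0, i.e. -2*(y - 4)*(y - 1) = 0, so they meet at y = 1, 4.
For y in [1, 4], s = -2*y^2 + 13*y - 7 is on the right; area = ∫[1,4] (-2*y^2 + 10*y - 8) dy = 9.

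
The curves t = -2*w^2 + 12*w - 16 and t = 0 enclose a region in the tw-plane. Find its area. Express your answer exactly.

8/3

Both boundary curves give t as a function of w, so integrate with respect to w. Setting them equal: -2*w^2 + 12*w - 16 = 0, i.e. -2*(w - 4)*(w - 2) = 0, so they meet at w = 2, 4.
For w in [2, 4], t = -2*w^2 + 12*w - 16 is on the right; area = ∫[2,4] (-2*w^2 + 12*w - 16) dw = 8/3.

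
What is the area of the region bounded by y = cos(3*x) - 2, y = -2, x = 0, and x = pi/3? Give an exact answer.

The difference (cos(3*x) - 2) - (-2) = cos(3*x) changes sign at x = pi/6 inside [0, pi/3], so split the integral there.
∫[0,pi/6] (cos(3*x)) dx = 1/3.
∫[pi/6,pi/3] (cos(3*x)) dx = -1/3; the area of that piece is 1/3.
Total area = 1/3 + 1/3 = 2/3.

2/3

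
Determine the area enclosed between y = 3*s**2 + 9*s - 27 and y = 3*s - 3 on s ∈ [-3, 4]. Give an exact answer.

144

The difference (3*s**2 + 9*s - 27) - (3*s - 3) = 3*s**2 + 6*s - 24 changes sign at s = 2 inside [-3, 4], so split the integral there.
∫[-3,2] (3*s**2 + 6*s - 24) ds = -100; the area of that piece is 100.
∫[2,4] (3*s**2 + 6*s - 24) ds = 44.
Total area = 100 + 44 = 144.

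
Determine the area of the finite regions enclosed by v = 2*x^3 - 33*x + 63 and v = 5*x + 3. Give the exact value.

517

Set the curves equal: 2*x^3 - 33*x + 63 = 5*x + 3, so 2*x^3 - 38*x + 60 = 0, which factors as 2*(x - 3)*(x - 2)*(x + 5) = 0. The curves meet at x = -5, 2, 3.
On [-5, 2], v = 2*x^3 - 33*x + 63 is on top; that piece has area ∫[-5,2] (2*x^3 - 38*x + 60) dx = 1029/2.
On [2, 3], v = 5*x + 3 is on top; that piece has area ∫[2,3] (-(2*x^3 - 38*x + 60)) dx = 5/2.
Total enclosed area = 1029/2 + 5/2 = 517.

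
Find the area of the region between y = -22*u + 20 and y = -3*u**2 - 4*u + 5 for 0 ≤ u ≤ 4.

The difference (-22*u + 20) - (-3*u**2 - 4*u + 5) = 3*u**2 - 18*u + 15 changes sign at u = 1 inside [0, 4], so split the integral there.
∫[0,1] (3*u**2 - 18*u + 15) du = 7.
∫[1,4] (3*u**2 - 18*u + 15) du = -27; the area of that piece is 27.
Total area = 7 + 27 = 34.

34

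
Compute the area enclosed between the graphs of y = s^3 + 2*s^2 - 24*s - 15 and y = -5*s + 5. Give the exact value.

2521/12

Set the curves equal: s^3 + 2*s^2 - 24*s - 15 = -5*s + 5, so s^3 + 2*s^2 - 19*s - 20 = 0, which factors as (s - 4)*(s + 1)*(s + 5) = 0. The curves meet at s = -5, -1, 4.
On [-5, -1], y = s^3 + 2*s^2 - 24*s - 15 is on top; that piece has area ∫[-5,-1] (s^3 + 2*s^2 - 19*s - 20) ds = 224/3.
On [-1, 4], y = -5*s + 5 is on top; that piece has area ∫[-1,4] (-(s^3 + 2*s^2 - 19*s - 20)) ds = 1625/12.
Total enclosed area = 224/3 + 1625/12 = 2521/12.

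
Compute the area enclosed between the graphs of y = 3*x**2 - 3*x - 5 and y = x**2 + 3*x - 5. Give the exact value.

Set the curves equal: 3*x**2 - 3*x - 5 = x**2 + 3*x - 5, so 2*x**2 - 6*x = 0, which factors as 2*x*(x - 3) = 0. The curves meet at x = 0, 3.
On [0, 3], y = x**2 + 3*x - 5 is on top; that piece has area ∫[0,3] (-(2*x**2 - 6*x)) dx = 9.

9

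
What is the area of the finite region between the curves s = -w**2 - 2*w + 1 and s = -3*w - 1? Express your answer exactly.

9/2

Both boundary curves give s as a function of w, so integrate with respect to w. Setting them equal: -w**2 + w + 2 = 0, i.e. -(w - 2)*(w + 1) = 0, so they meet at w = -1, 2.
For w in [-1, 2], s = -w**2 - 2*w + 1 is on the right; area = ∫[-1,2] (-w**2 + w + 2) dw = 9/2.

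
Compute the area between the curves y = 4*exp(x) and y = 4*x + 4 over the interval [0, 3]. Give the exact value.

On [0, 3], (4*exp(x)) - (4*x + 4) = -4*x + 4*exp(x) - 4 is ≥ 0 throughout, so the area is a single integral of |-4*x + 4*exp(x) - 4|.
∫[0,3] (-4*x + 4*exp(x) - 4) dx = -34 + 4*exp(3).

-34 + 4*exp(3)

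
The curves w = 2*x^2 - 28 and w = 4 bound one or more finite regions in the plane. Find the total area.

Set the curves equal: 2*x^2 - 28 = 4, so 2*x^2 - 32 = 0, which factors as 2*(x - 4)*(x + 4) = 0. The curves meet at x = -4, 4.
On [-4, 4], w = 4 is on top; that piece has area ∫[-4,4] (-(2*x^2 - 32)) dx = 512/3.

512/3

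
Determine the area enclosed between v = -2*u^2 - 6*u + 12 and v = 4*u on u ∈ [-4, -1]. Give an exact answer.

On [-4, -1], (-2*u^2 - 6*u + 12) - (4*u) = -2*u^2 - 10*u + 12 is ≥ 0 throughout, so the area is a single integral of |-2*u^2 - 10*u + 12|.
∫[-4,-1] (-2*u^2 - 10*u + 12) du = 69.

69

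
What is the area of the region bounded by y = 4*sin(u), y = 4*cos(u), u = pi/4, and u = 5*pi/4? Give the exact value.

On [pi/4, 5*pi/4], (4*sin(u)) - (4*cos(u)) = 4*sin(u) - 4*cos(u) is ≥ 0 throughout, so the area is a single integral of |4*sin(u) - 4*cos(u)|.
∫[pi/4,5*pi/4] (4*sin(u) - 4*cos(u)) du = 8*sqrt(2).

8*sqrt(2)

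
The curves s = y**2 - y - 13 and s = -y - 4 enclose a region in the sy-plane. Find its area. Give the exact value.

36

Both boundary curves give s as a function of y, so integrate with respect to y. Setting them equal: y**2 - 9 = 0, i.e. (y - 3)*(y + 3) = 0, so they meet at y = -3, 3.
For y in [-3, 3], s = y**2 - y - 13 is on the left; area = ∫[-3,3] (-(y**2 - 9)) dy = 36.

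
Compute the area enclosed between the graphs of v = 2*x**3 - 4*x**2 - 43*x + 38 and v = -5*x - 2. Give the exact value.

Set the curves equal: 2*x**3 - 4*x**2 - 43*x + 38 = -5*x - 2, so 2*x**3 - 4*x**2 - 38*x + 40 = 0, which factors as 2*(x - 5)*(x - 1)*(x + 4) = 0. The curves meet at x = -4, 1, 5.
On [-4, 1], v = 2*x**3 - 4*x**2 - 43*x + 38 is on top; that piece has area ∫[-4,1] (2*x**3 - 4*x**2 - 38*x + 40) dx = 1625/6.
On [1, 5], v = -5*x - 2 is on top; that piece has area ∫[1,5] (-(2*x**3 - 4*x**2 - 38*x + 40)) dx = 448/3.
Total enclosed area = 1625/6 + 448/3 = 2521/6.

2521/6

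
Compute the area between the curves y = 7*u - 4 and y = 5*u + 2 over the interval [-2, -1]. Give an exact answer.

On [-2, -1], (7*u - 4) - (5*u + 2) = 2*u - 6 is ≤ 0 throughout, so the area is a single integral of |2*u - 6|.
∫[-2,-1] (2*u - 6) du = -9; the area of that piece is 9.

9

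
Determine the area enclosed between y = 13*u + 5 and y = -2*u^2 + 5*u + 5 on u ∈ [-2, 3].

The difference (13*u + 5) - (-2*u^2 + 5*u + 5) = 2*u^2 + 8*u changes sign at u = 0 inside [-2, 3], so split the integral there.
∫[-2,0] (2*u^2 + 8*u) du = -32/3; the area of that piece is 32/3.
∫[0,3] (2*u^2 + 8*u) du = 54.
Total area = 32/3 + 54 = 194/3.

194/3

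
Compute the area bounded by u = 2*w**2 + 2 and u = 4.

8/3

Both boundary curves give u as a function of w, so integrate with respect to w. Setting them equal: 2*w**2 - 2 = 0, i.e. 2*(w - 1)*(w + 1) = 0, so they meet at w = -1, 1.
For w in [-1, 1], u = 2*w**2 + 2 is on the left; area = ∫[-1,1] (-(2*w**2 - 2)) dw = 8/3.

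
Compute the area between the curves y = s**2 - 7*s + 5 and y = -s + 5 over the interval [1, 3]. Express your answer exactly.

On [1, 3], (s**2 - 7*s + 5) - (-s + 5) = s**2 - 6*s is ≤ 0 throughout, so the area is a single integral of |s**2 - 6*s|.
∫[1,3] (s**2 - 6*s) ds = -46/3; the area of that piece is 46/3.

46/3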